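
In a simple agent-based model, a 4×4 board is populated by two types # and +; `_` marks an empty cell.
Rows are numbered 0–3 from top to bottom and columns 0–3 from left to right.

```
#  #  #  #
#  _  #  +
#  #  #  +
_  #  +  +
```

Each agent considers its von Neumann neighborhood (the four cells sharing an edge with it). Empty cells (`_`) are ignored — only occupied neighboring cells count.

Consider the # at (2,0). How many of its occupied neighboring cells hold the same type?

Occupied neighbors of (2,0): (1,0)=#, (2,1)=#.
Same type (#): 2 of 2.

2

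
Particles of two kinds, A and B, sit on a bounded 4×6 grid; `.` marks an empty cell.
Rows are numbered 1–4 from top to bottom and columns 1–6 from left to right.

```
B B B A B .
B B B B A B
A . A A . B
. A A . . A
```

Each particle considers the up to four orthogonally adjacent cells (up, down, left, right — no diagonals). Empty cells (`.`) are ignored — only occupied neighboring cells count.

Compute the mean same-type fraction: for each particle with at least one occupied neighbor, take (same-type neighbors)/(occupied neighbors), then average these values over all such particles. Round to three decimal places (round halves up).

Row 1: (1,1)B 2/2 · (1,2)B 3/3 · (1,3)B 2/3 · (1,4)A 0/3 · (1,5)B 0/2
Row 2: (2,1)B 2/3 · (2,2)B 3/3 · (2,3)B 3/4 · (2,4)B 1/4 · (2,5)A 0/3 · (2,6)B 1/2
Row 3: (3,1)A 0/1 · (3,3)A 2/3 · (3,4)A 1/2 · (3,6)B 1/2
Row 4: (4,2)A 1/1 · (4,3)A 2/2 · (4,6)A 0/1
Sum over 18 particles: 2/2 + 3/3 + 2/3 + 0/3 + 0/2 + 2/3 + 3/3 + 3/4 + 1/4 + 0/3 + 1/2 + 0/1 + 2/3 + 1/2 + 1/2 + 1/1 + 2/2 + 0/1 = 19/2; mean = 19/2 ÷ 18 = 19/36 = 0.527777… → 0.528.

0.528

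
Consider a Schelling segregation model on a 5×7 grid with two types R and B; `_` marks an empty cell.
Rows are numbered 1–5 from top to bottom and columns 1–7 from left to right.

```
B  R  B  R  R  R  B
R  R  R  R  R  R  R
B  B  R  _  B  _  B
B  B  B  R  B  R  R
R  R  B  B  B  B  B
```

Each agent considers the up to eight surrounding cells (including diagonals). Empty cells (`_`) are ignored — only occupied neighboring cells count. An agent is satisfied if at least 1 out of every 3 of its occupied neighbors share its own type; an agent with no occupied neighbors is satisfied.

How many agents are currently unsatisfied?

9

Row 1: (1,1)B 0/3 not · (1,2)R 3/5 satisfied · (1,3)B 0/5 not · (1,4)R 4/5 satisfied · (1,5)R 5/5 satisfied · (1,6)R 4/5 satisfied · (1,7)B 0/3 not
Row 2: (2,1)R 2/5 satisfied · (2,2)R 4/8 satisfied · (2,3)R 5/7 satisfied · (2,4)R 5/7 satisfied · (2,5)R 5/6 satisfied · (2,6)R 4/7 satisfied · (2,7)R 2/4 satisfied
Row 3: (3,1)B 3/5 satisfied · (3,2)B 4/8 satisfied · (3,3)R 4/7 satisfied · (3,5)B 1/6 not · (3,7)B 0/4 not
Row 4: (4,1)B 3/5 satisfied · (4,2)B 5/8 satisfied · (4,3)B 4/7 satisfied · (4,4)R 1/7 not · (4,5)B 4/6 satisfied · (4,6)R 1/7 not · (4,7)R 1/4 not
Row 5: (5,1)R 1/3 satisfied · (5,2)R 1/5 not · (5,3)B 3/5 satisfied · (5,4)B 4/5 satisfied · (5,5)B 3/5 satisfied · (5,6)B 3/5 satisfied · (5,7)B 1/3 satisfied
Unsatisfied: (1,1), (1,3), (1,7), (3,5), (3,7), (4,4), (4,6), (4,7), (5,2) — 9 in total.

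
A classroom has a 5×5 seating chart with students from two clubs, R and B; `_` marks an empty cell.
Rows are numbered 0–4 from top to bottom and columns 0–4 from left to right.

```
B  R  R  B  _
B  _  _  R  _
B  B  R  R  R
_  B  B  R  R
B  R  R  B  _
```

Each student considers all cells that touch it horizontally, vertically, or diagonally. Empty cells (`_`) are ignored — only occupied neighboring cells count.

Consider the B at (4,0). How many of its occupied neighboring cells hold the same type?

1

Occupied neighbors of (4,0): (3,1)=B, (4,1)=R.
Same type (B): 1 of 2.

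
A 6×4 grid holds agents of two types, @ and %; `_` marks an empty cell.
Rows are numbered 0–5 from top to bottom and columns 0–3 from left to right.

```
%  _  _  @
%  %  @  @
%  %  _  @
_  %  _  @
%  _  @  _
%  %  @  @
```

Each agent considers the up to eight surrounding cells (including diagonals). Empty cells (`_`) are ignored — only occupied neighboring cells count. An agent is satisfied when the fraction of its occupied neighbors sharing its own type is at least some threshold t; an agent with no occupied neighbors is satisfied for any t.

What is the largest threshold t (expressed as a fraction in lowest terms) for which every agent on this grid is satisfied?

Row 0: (0,0)% 2/2 · (0,3)@ 2/2
Row 1: (1,0)% 4/4 · (1,1)% 4/5 · (1,2)@ 3/5 · (1,3)@ 3/3
Row 2: (2,0)% 4/4 · (2,1)% 4/5 · (2,3)@ 3/3
Row 3: (3,1)% 3/4 · (3,3)@ 2/2
Row 4: (4,0)% 3/3 · (4,2)@ 3/5
Row 5: (5,0)% 2/2 · (5,1)% 2/4 · (5,2)@ 2/3 · (5,3)@ 2/2
The smallest same-type fraction is 2/4 at (5,1), which reduces to 1/2. Any threshold above that leaves this agent unsatisfied.

1/2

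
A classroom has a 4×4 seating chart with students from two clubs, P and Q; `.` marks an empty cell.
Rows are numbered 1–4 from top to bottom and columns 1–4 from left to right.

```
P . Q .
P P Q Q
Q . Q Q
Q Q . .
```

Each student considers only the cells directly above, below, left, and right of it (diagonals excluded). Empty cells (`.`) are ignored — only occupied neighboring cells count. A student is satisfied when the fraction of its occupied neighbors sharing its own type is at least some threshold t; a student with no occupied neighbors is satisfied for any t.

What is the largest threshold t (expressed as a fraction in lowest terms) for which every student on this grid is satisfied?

1/2

(1,1)P 1/1
(1,3)Q 1/1
(2,1)P 2/3
(2,2)P 1/2
(2,3)Q 3/4
(2,4)Q 2/2
(3,1)Q 1/2
(3,3)Q 2/2
(3,4)Q 2/2
(4,1)Q 2/2
(4,2)Q 1/1
The smallest same-type fraction is 1/2 at (2,2), which reduces to 1/2. Any threshold above that leaves this student unsatisfied.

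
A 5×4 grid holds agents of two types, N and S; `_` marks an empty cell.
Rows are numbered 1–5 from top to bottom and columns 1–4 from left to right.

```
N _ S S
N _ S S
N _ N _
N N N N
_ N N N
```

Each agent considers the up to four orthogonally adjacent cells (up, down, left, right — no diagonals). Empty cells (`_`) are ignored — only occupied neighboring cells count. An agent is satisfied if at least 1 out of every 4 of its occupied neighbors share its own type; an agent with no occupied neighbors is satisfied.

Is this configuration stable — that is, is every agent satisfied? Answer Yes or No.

Yes

(1,1)N 1/1 ok
(1,3)S 2/2 ok
(1,4)S 2/2 ok
(2,1)N 2/2 ok
(2,3)S 2/3 ok
(2,4)S 2/2 ok
(3,1)N 2/2 ok
(3,3)N 1/2 ok
(4,1)N 2/2 ok
(4,2)N 3/3 ok
(4,3)N 4/4 ok
(4,4)N 2/2 ok
(5,2)N 2/2 ok
(5,3)N 3/3 ok
(5,4)N 2/2 ok
All meet the threshold, so the configuration is stable.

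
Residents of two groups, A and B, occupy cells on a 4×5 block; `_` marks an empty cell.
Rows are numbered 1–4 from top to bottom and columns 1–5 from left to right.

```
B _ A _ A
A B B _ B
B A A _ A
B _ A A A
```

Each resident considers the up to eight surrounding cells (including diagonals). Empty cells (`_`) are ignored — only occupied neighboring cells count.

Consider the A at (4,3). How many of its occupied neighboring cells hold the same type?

Occupied neighbors of (4,3): (3,2)=A, (3,3)=A, (4,4)=A.
Same type (A): 3 of 3.

3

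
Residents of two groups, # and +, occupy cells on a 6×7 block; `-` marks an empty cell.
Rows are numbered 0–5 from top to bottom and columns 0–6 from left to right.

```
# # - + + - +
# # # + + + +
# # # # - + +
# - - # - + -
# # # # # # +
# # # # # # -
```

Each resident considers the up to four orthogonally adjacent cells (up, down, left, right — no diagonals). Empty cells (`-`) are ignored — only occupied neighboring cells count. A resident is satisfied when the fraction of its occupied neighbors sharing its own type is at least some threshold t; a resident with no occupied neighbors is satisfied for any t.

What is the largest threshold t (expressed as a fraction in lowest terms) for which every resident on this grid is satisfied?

0/1

Row 0: (0,0)# 2/2 · (0,1)# 2/2 · (0,3)+ 2/2 · (0,4)+ 2/2 · (0,6)+ 1/1
Row 1: (1,0)# 3/3 · (1,1)# 4/4 · (1,2)# 2/3 · (1,3)+ 2/4 · (1,4)+ 3/3 · (1,5)+ 3/3 · (1,6)+ 3/3
Row 2: (2,0)# 3/3 · (2,1)# 3/3 · (2,2)# 3/3 · (2,3)# 2/3 · (2,5)+ 3/3 · (2,6)+ 2/2
Row 3: (3,0)# 2/2 · (3,3)# 2/2 · (3,5)+ 1/2
Row 4: (4,0)# 3/3 · (4,1)# 3/3 · (4,2)# 3/3 · (4,3)# 4/4 · (4,4)# 3/3 · (4,5)# 2/4 · (4,6)+ 0/1
Row 5: (5,0)# 2/2 · (5,1)# 3/3 · (5,2)# 3/3 · (5,3)# 3/3 · (5,4)# 3/3 · (5,5)# 2/2
The smallest same-type fraction is 0/1 at (4,6), which reduces to 0/1. Any threshold above that leaves this resident unsatisfied.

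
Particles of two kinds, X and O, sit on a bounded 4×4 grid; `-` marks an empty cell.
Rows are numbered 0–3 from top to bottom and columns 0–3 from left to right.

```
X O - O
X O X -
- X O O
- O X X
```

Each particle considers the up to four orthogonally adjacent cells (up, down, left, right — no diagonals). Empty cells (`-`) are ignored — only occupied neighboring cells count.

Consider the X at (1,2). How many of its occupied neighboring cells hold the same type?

0

Occupied neighbors of (1,2): (2,2)=O, (1,1)=O.
Same type (X): 0 of 2.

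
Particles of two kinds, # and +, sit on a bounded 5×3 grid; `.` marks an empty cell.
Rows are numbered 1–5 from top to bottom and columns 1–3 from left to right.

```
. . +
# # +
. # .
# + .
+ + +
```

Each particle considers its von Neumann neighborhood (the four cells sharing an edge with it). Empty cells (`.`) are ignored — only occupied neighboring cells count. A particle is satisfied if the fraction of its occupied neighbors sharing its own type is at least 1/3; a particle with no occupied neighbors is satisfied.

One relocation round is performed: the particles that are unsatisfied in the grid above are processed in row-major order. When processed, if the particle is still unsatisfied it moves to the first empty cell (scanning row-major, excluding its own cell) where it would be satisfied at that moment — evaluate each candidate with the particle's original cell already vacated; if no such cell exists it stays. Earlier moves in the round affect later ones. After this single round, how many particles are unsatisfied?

0

Initially unsatisfied (in order): (4,1).
  (4,1) → (1,1).
Resulting grid:
# . +
# # +
. # .
. + .
+ + +
All satisfied now.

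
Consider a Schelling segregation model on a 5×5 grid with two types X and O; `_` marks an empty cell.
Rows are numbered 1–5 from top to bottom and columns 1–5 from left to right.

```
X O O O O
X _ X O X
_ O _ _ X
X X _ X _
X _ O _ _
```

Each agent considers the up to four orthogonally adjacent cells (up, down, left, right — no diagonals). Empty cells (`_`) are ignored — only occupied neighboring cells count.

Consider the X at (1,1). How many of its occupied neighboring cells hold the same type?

Occupied neighbors of (1,1): (2,1)=X, (1,2)=O.
Same type (X): 1 of 2.

1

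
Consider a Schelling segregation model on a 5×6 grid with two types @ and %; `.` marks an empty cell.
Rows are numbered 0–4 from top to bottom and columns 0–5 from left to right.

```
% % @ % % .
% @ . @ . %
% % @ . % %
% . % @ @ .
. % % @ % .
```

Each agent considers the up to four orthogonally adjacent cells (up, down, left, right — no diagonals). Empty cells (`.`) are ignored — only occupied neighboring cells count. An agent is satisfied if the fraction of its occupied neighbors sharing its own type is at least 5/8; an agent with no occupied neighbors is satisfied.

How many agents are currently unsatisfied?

12

(0,0)% 2/2 satisfied
(0,1)% 1/3 not
(0,2)@ 0/2 not
(0,3)% 1/3 not
(0,4)% 1/1 satisfied
(1,0)% 2/3 satisfied
(1,1)@ 0/3 not
(1,3)@ 0/1 not
(1,5)% 1/1 satisfied
(2,0)% 3/3 satisfied
(2,1)% 1/3 not
(2,2)@ 0/2 not
(2,4)% 1/2 not
(2,5)% 2/2 satisfied
(3,0)% 1/1 satisfied
(3,2)% 1/3 not
(3,3)@ 2/3 satisfied
(3,4)@ 1/3 not
(4,1)% 1/1 satisfied
(4,2)% 2/3 satisfied
(4,3)@ 1/3 not
(4,4)% 0/2 not
Unsatisfied: (0,1), (0,2), (0,3), (1,1), (1,3), (2,1), (2,2), (2,4), (3,2), (3,4), (4,3), (4,4) — 12 in total.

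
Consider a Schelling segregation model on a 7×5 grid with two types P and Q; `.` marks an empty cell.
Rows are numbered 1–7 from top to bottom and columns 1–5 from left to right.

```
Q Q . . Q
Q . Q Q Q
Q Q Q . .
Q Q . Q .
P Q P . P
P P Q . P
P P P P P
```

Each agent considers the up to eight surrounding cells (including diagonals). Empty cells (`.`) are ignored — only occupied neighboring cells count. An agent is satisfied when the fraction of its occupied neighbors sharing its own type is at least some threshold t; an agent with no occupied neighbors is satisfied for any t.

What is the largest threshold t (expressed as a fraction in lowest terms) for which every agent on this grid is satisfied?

1/6

(1,1)Q 2/2
(1,2)Q 3/3
(1,5)Q 2/2
(2,1)Q 4/4
(2,3)Q 4/4
(2,4)Q 4/4
(2,5)Q 2/2
(3,1)Q 4/4
(3,2)Q 6/6
(3,3)Q 5/5
(4,1)Q 4/5
(4,2)Q 5/7
(4,4)Q 1/3
(5,1)P 2/5
(5,2)Q 3/7
(5,3)P 1/5
(5,5)P 1/2
(6,1)P 4/5
(6,2)P 6/8
(6,3)Q 1/6
(6,5)P 3/3
(7,1)P 3/3
(7,2)P 4/5
(7,3)P 3/4
(7,4)P 3/4
(7,5)P 2/2
The smallest same-type fraction is 1/6 at (6,3), which reduces to 1/6. Any threshold above that leaves this agent unsatisfied.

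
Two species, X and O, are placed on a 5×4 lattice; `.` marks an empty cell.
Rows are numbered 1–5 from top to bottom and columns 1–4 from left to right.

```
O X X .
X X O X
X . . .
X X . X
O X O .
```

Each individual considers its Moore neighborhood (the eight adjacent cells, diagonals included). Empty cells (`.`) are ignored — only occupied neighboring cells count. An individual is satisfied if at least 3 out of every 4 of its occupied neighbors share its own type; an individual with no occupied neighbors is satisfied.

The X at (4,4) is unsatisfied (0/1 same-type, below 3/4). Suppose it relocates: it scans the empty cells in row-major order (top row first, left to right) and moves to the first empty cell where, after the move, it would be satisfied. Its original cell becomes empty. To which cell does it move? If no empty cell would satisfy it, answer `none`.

Vacating (4,4). Empty cells in order:
  (1,4): 2/3 same-type → still unsatisfied.
  (3,2): 5/6 same-type → satisfied — stop here.

(3,2)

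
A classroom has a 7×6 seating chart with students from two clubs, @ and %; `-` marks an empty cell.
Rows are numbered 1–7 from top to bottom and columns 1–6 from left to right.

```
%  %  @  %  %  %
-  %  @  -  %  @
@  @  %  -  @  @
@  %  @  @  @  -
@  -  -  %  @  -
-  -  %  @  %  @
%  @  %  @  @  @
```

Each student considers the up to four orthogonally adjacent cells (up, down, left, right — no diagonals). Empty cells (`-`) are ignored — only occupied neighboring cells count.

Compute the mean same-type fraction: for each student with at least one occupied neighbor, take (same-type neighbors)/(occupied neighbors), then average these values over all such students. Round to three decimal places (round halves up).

Row 1: (1,1)% 1/1 · (1,2)% 2/3 · (1,3)@ 1/3 · (1,4)% 1/2 · (1,5)% 3/3 · (1,6)% 1/2
Row 2: (2,2)% 1/3 · (2,3)@ 1/3 · (2,5)% 1/3 · (2,6)@ 1/3
Row 3: (3,1)@ 2/2 · (3,2)@ 1/4 · (3,3)% 0/3 · (3,5)@ 2/3 · (3,6)@ 2/2
Row 4: (4,1)@ 2/3 · (4,2)% 0/3 · (4,3)@ 1/3 · (4,4)@ 2/3 · (4,5)@ 3/3
Row 5: (5,1)@ 1/1 · (5,4)% 0/3 · (5,5)@ 1/3
Row 6: (6,3)% 1/2 · (6,4)@ 1/4 · (6,5)% 0/4 · (6,6)@ 1/2
Row 7: (7,1)% 0/1 · (7,2)@ 0/2 · (7,3)% 1/3 · (7,4)@ 2/3 · (7,5)@ 2/3 · (7,6)@ 2/2
Sum over 33 students: 1/1 + 2/3 + 1/3 + 1/2 + 3/3 + 1/2 + 1/3 + 1/3 + 1/3 + 1/3 + 2/2 + 1/4 + 0/3 + 2/3 + 2/2 + 2/3 + 0/3 + 1/3 + 2/3 + 3/3 + 1/1 + 0/3 + 1/3 + 1/2 + 1/4 + 0/4 + 1/2 + 0/1 + 0/2 + 1/3 + 2/3 + 2/3 + 2/2 = 97/6; mean = 97/6 ÷ 33 = 97/198 = 0.489898… → 0.490.

0.490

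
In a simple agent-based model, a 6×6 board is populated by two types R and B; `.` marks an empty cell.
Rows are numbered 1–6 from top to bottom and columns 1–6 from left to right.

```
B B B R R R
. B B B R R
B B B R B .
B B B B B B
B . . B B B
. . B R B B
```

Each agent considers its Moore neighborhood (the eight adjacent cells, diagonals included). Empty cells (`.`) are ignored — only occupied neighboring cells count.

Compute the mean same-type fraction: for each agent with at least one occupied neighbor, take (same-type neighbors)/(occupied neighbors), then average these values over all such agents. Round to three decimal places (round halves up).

0.796

(1,1)B 2/2
(1,2)B 4/4
(1,3)B 4/5
(1,4)R 2/5
(1,5)R 4/5
(1,6)R 3/3
(2,2)B 7/7
(2,3)B 6/8
(2,4)B 4/8
(2,5)R 5/7
(2,6)R 3/4
(3,1)B 4/4
(3,2)B 7/7
(3,3)B 7/8
(3,4)R 1/8
(3,5)B 4/7
(4,1)B 4/4
(4,2)B 6/6
(4,3)B 5/6
(4,4)B 6/7
(4,5)B 6/7
(4,6)B 4/4
(5,1)B 2/2
(5,4)B 6/7
(5,5)B 7/8
(5,6)B 5/5
(6,3)B 1/2
(6,4)R 0/4
(6,5)B 4/5
(6,6)B 3/3
Sum over 30 agents: 2/2 + 4/4 + 4/5 + 2/5 + 4/5 + 3/3 + 7/7 + 6/8 + 4/8 + 5/7 + 3/4 + 4/4 + 7/7 + 7/8 + 1/8 + 4/7 + 4/4 + 6/6 + 5/6 + 6/7 + 6/7 + 4/4 + 2/2 + 6/7 + 7/8 + 5/5 + 1/2 + 0/4 + 4/5 + 3/3 = 20047/840; mean = 20047/840 ÷ 30 = 20047/25200 = 0.795515… → 0.796.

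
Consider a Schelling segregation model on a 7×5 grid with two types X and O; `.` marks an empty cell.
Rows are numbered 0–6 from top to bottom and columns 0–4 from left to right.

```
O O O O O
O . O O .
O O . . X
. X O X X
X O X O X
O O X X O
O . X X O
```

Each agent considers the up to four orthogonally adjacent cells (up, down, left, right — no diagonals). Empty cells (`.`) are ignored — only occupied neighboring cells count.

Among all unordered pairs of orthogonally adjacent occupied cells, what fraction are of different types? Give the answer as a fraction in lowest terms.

8/19

Scan each occupied cell's neighbors to the right and below so each pair is counted once.
Row 0: O(0,0)–O(0,1)= O(0,0)–O(1,0)= O(0,1)–O(0,2)= O(0,2)–O(0,3)= O(0,2)–O(1,2)= O(0,3)–O(0,4)= O(0,3)–O(1,3)=  → 0/7 unlike.
Row 1: O(1,0)–O(2,0)= O(1,2)–O(1,3)=  → 0/2 unlike.
Row 2: O(2,0)–O(2,1)= O(2,1)–X(3,1)≠ X(2,4)–X(3,4)=  → 1/3 unlike.
Row 3: X(3,1)–O(3,2)≠ X(3,1)–O(4,1)≠ O(3,2)–X(3,3)≠ O(3,2)–X(4,2)≠ X(3,3)–X(3,4)= X(3,3)–O(4,3)≠ X(3,4)–X(4,4)=  → 5/7 unlike.
Row 4: X(4,0)–O(4,1)≠ X(4,0)–O(5,0)≠ O(4,1)–X(4,2)≠ O(4,1)–O(5,1)= X(4,2)–O(4,3)≠ X(4,2)–X(5,2)= O(4,3)–X(4,4)≠ O(4,3)–X(5,3)≠ X(4,4)–O(5,4)≠  → 7/9 unlike.
Row 5: O(5,0)–O(5,1)= O(5,0)–O(6,0)= O(5,1)–X(5,2)≠ X(5,2)–X(5,3)= X(5,2)–X(6,2)= X(5,3)–O(5,4)≠ X(5,3)–X(6,3)= O(5,4)–O(6,4)=  → 2/8 unlike.
Row 6: X(6,2)–X(6,3)= X(6,3)–O(6,4)≠  → 1/2 unlike.
Total adjacent occupied pairs: 38; unlike-type pairs: 16.
16/38 reduces to 8/19.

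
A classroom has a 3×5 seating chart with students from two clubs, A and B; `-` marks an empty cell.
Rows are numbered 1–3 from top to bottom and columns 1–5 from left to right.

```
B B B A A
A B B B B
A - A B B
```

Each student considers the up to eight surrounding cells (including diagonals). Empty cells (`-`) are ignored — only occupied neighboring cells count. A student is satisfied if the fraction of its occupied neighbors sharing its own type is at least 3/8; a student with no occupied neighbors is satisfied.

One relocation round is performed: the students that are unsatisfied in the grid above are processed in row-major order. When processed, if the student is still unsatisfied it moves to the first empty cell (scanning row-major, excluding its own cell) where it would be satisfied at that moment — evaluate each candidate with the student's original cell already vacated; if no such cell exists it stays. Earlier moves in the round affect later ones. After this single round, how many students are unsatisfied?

Initially unsatisfied (in order): (1,4), (1,5), (2,1), (3,3).
  (1,4) → (3,2).
  (1,5): no empty cell satisfies it; stays.
  (2,1): now satisfied by earlier moves; stays.
  (3,3): no empty cell satisfies it; stays.
Resulting grid:
B B B - A
A B B B B
A A A B B
Unsatisfied now: (1,5), (3,3).

2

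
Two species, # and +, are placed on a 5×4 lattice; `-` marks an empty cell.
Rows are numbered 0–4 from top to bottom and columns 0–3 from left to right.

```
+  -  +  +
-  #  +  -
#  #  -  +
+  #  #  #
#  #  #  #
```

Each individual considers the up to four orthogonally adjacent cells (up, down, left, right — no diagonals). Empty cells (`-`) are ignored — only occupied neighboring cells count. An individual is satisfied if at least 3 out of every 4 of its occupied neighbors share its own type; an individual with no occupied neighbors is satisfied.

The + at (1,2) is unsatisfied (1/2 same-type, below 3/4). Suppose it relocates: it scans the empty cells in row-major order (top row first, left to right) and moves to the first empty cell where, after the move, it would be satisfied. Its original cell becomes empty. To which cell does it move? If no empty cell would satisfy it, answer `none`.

Vacating (1,2). Empty cells in order:
  (0,1): 2/3 same-type → still unsatisfied.
  (1,0): 1/3 same-type → still unsatisfied.
  (1,3): 2/2 same-type → satisfied — stop here.

(1,3)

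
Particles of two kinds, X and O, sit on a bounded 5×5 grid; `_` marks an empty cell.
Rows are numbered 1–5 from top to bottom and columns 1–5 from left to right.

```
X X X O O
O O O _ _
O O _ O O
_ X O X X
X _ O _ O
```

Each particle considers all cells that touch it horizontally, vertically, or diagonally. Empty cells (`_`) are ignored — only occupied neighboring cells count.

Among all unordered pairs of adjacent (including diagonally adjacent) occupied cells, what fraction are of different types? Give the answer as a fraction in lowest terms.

20/39

Scan each occupied cell's neighbors to the right and below (and the two forward diagonals) so each pair is counted once.
From row 1: 8 unlike of 12 pairs (running 8/12).
From row 2: 0 unlike of 8 pairs (running 8/20).
From row 3: 6 unlike of 10 pairs (running 14/30).
From row 4: 6 unlike of 9 pairs (running 20/39).
Total adjacent occupied pairs: 39; unlike-type pairs: 20.
20/39 is already in lowest terms.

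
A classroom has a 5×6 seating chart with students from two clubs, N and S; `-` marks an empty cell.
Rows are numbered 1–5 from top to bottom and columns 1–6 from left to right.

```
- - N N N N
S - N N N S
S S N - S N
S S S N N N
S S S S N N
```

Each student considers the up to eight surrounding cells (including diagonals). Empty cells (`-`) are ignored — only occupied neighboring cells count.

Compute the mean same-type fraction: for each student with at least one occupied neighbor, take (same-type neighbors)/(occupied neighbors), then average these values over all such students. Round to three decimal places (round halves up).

0.751

(1,3)N 3/3
(1,4)N 5/5
(1,5)N 4/5
(1,6)N 2/3
(2,1)S 2/2
(2,3)N 4/5
(2,4)N 6/7
(2,5)N 5/7
(2,6)S 1/5
(3,1)S 4/4
(3,2)S 5/7
(3,3)N 3/6
(3,5)S 1/7
(3,6)N 3/5
(4,1)S 5/5
(4,2)S 7/8
(4,3)S 5/7
(4,4)N 3/7
(4,5)N 5/7
(4,6)N 4/5
(5,1)S 3/3
(5,2)S 5/5
(5,3)S 4/5
(5,4)S 2/5
(5,5)N 4/5
(5,6)N 3/3
Sum over 26 students: 3/3 + 5/5 + 4/5 + 2/3 + 2/2 + 4/5 + 6/7 + 5/7 + 1/5 + 4/4 + 5/7 + 3/6 + 1/7 + 3/5 + 5/5 + 7/8 + 5/7 + 3/7 + 5/7 + 4/5 + 3/3 + 5/5 + 4/5 + 2/5 + 4/5 + 3/3 = 16403/840; mean = 16403/840 ÷ 26 = 16403/21840 = 0.751053… → 0.751.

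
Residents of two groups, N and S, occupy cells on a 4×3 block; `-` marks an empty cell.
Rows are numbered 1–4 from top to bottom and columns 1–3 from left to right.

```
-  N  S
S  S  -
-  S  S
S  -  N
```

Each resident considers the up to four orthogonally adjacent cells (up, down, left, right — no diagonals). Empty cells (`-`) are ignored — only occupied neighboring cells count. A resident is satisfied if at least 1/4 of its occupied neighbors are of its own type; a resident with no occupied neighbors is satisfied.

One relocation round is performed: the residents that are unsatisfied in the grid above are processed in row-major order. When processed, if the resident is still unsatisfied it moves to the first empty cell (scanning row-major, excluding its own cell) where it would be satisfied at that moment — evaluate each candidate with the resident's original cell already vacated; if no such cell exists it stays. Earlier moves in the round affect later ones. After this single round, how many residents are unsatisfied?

Initially unsatisfied (in order): (1,2), (1,3), (4,3).
  (1,2) → (4,2).
  (1,3): now satisfied by earlier moves; stays.
  (4,3): now satisfied by earlier moves; stays.
Resulting grid:
- - S
S S -
- S S
S N N
Unsatisfied now: (4,1).

1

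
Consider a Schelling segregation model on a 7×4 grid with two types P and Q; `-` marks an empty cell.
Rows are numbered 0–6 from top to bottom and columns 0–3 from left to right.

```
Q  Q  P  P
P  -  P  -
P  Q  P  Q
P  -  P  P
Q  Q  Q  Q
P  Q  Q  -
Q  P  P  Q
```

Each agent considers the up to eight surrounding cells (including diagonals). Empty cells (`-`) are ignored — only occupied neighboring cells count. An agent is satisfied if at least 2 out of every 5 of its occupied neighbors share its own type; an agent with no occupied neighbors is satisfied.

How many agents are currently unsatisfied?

9

Row 0: (0,0)Q 1/2 ✓ · (0,1)Q 1/4 ✗ · (0,2)P 2/3 ✓ · (0,3)P 2/2 ✓
Row 1: (1,0)P 1/4 ✗ · (1,2)P 3/6 ✓
Row 2: (2,0)P 2/3 ✓ · (2,1)Q 0/6 ✗ · (2,2)P 3/5 ✓ · (2,3)Q 0/4 ✗
Row 3: (3,0)P 1/4 ✗ · (3,2)P 2/7 ✗ · (3,3)P 2/5 ✓
Row 4: (4,0)Q 2/4 ✓ · (4,1)Q 4/7 ✓ · (4,2)Q 4/6 ✓ · (4,3)Q 2/4 ✓
Row 5: (5,0)P 1/5 ✗ · (5,1)Q 5/8 ✓ · (5,2)Q 5/7 ✓
Row 6: (6,0)Q 1/3 ✗ · (6,1)P 2/5 ✓ · (6,2)P 1/4 ✗ · (6,3)Q 1/2 ✓
Unsatisfied: (0,1), (1,0), (2,1), (2,3), (3,0), (3,2), (5,0), (6,0), (6,2) — 9 in total.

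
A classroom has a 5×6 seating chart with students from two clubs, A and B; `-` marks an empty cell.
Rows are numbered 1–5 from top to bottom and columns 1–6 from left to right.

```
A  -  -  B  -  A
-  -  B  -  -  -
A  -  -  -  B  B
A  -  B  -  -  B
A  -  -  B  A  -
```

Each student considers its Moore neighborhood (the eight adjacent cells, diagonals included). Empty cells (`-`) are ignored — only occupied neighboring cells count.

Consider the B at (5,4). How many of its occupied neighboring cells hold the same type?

1

Occupied neighbors of (5,4): (4,3)=B, (5,5)=A.
Same type (B): 1 of 2.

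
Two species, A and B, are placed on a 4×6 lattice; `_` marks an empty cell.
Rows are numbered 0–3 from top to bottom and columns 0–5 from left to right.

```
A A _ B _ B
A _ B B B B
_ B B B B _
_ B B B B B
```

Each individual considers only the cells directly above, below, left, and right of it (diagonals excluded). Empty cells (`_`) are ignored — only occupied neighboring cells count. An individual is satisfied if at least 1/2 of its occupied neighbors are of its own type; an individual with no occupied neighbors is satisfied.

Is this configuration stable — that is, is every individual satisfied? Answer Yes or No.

(0,0)A 2/2 satisfied
(0,1)A 1/1 satisfied
(0,3)B 1/1 satisfied
(0,5)B 1/1 satisfied
(1,0)A 1/1 satisfied
(1,2)B 2/2 satisfied
(1,3)B 4/4 satisfied
(1,4)B 3/3 satisfied
(1,5)B 2/2 satisfied
(2,1)B 2/2 satisfied
(2,2)B 4/4 satisfied
(2,3)B 4/4 satisfied
(2,4)B 3/3 satisfied
(3,1)B 2/2 satisfied
(3,2)B 3/3 satisfied
(3,3)B 3/3 satisfied
(3,4)B 3/3 satisfied
(3,5)B 1/1 satisfied
All meet the threshold, so the configuration is stable.

Yes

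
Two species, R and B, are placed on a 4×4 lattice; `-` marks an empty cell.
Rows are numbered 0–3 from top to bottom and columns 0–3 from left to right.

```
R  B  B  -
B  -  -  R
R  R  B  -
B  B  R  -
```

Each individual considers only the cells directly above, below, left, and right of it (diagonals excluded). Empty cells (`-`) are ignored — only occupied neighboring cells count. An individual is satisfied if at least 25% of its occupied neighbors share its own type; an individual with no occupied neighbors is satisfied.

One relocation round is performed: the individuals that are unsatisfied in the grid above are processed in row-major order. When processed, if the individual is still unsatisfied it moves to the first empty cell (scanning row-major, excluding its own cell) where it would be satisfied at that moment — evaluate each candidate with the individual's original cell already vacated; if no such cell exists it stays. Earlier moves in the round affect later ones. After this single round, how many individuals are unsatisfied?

0

Initially unsatisfied (in order): (0,0), (1,0), (2,2), (3,2).
  (0,0) → (0,3).
  (1,0) → (0,0).
  (2,2) → (1,0).
  (3,2) → (1,1).
Resulting grid:
B B B R
B R - R
R R - -
B B - -
All satisfied now.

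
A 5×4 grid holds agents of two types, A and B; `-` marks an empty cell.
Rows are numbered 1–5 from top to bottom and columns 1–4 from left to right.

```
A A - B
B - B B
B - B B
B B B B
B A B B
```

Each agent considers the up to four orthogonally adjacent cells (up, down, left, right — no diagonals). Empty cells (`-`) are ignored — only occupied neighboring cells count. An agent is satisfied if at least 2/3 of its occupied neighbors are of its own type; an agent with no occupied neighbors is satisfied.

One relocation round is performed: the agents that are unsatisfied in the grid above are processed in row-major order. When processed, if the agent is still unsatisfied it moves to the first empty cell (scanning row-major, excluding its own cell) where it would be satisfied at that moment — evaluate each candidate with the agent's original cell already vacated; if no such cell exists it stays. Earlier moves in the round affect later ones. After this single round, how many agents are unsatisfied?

Initially unsatisfied (in order): (1,1), (2,1), (5,1), (5,2).
  (1,1): no empty cell satisfies it; stays.
  (2,1) → (1,3).
  (5,1) → (3,2).
  (5,2): no empty cell satisfies it; stays.
Resulting grid:
A A B B
- - B B
B B B B
B B B B
- A B B
Unsatisfied now: (1,2), (5,2).

2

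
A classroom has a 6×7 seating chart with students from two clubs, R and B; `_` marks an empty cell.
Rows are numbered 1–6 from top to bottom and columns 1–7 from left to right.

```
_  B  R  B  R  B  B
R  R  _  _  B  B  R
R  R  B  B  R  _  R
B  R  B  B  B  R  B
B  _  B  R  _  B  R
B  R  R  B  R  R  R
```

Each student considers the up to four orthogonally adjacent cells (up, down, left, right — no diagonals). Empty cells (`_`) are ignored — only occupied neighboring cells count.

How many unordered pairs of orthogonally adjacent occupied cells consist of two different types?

Scan each occupied cell's neighbors to the right and below so each pair is counted once.
Row 1: B(1,2)–R(1,3)≠ B(1,2)–R(2,2)≠ R(1,3)–B(1,4)≠ B(1,4)–R(1,5)≠ R(1,5)–B(1,6)≠ R(1,5)–B(2,5)≠ B(1,6)–B(1,7)= B(1,6)–B(2,6)= B(1,7)–R(2,7)≠  → 7/9 unlike.
Row 2: R(2,1)–R(2,2)= R(2,1)–R(3,1)= R(2,2)–R(3,2)= B(2,5)–B(2,6)= B(2,5)–R(3,5)≠ B(2,6)–R(2,7)≠ R(2,7)–R(3,7)=  → 2/7 unlike.
Row 3: R(3,1)–R(3,2)= R(3,1)–B(4,1)≠ R(3,2)–B(3,3)≠ R(3,2)–R(4,2)= B(3,3)–B(3,4)= B(3,3)–B(4,3)= B(3,4)–R(3,5)≠ B(3,4)–B(4,4)= R(3,5)–B(4,5)≠ R(3,7)–B(4,7)≠  → 5/10 unlike.
Row 4: B(4,1)–R(4,2)≠ B(4,1)–B(5,1)= R(4,2)–B(4,3)≠ B(4,3)–B(4,4)= B(4,3)–B(5,3)= B(4,4)–B(4,5)= B(4,4)–R(5,4)≠ B(4,5)–R(4,6)≠ R(4,6)–B(4,7)≠ R(4,6)–B(5,6)≠ B(4,7)–R(5,7)≠  → 7/11 unlike.
Row 5: B(5,1)–B(6,1)= B(5,3)–R(5,4)≠ B(5,3)–R(6,3)≠ R(5,4)–B(6,4)≠ B(5,6)–R(5,7)≠ B(5,6)–R(6,6)≠ R(5,7)–R(6,7)=  → 5/7 unlike.
Row 6: B(6,1)–R(6,2)≠ R(6,2)–R(6,3)= R(6,3)–B(6,4)≠ B(6,4)–R(6,5)≠ R(6,5)–R(6,6)= R(6,6)–R(6,7)=  → 3/6 unlike.
Total adjacent occupied pairs: 50; unlike-type pairs: 29.

29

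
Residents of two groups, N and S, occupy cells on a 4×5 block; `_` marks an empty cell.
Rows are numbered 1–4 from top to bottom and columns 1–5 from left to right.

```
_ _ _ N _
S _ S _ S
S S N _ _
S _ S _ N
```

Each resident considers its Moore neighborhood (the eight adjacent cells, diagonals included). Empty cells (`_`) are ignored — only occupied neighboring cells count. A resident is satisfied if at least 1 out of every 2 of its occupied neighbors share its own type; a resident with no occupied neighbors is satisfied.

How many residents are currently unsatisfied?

4

(1,4)N 0/2 unhappy
(2,1)S 2/2 ok
(2,3)S 1/3 unhappy
(2,5)S 0/1 unhappy
(3,1)S 3/3 ok
(3,2)S 5/6 ok
(3,3)N 0/3 unhappy
(4,1)S 2/2 ok
(4,3)S 1/2 ok
(4,5)N 0/0 ok
Unsatisfied: (1,4), (2,3), (2,5), (3,3) — 4 in total.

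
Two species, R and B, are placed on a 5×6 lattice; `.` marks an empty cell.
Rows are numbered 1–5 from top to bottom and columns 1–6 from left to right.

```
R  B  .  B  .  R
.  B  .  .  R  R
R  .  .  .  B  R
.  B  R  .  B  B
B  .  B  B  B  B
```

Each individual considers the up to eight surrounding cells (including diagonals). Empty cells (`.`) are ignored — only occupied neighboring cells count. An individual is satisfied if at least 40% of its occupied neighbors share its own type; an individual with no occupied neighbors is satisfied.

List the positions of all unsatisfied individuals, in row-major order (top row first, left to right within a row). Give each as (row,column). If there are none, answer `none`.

(1,1)R 0/2 ✗
(1,2)B 1/2 ✓
(1,4)B 0/1 ✗
(1,6)R 2/2 ✓
(2,2)B 1/3 ✗
(2,5)R 3/5 ✓
(2,6)R 3/4 ✓
(3,1)R 0/2 ✗
(3,5)B 2/5 ✓
(3,6)R 2/5 ✓
(4,2)B 2/4 ✓
(4,3)R 0/3 ✗
(4,5)B 5/6 ✓
(4,6)B 4/5 ✓
(5,1)B 1/1 ✓
(5,3)B 2/3 ✓
(5,4)B 3/4 ✓
(5,5)B 4/4 ✓
(5,6)B 3/3 ✓

(1,1), (1,4), (2,2), (3,1), (4,3)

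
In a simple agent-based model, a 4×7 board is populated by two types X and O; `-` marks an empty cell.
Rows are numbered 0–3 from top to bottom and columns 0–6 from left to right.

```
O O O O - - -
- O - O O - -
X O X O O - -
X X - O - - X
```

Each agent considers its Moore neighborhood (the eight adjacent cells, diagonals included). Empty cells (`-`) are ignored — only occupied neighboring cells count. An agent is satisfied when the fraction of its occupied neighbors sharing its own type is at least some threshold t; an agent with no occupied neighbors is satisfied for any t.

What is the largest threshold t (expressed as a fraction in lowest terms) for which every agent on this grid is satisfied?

1/6

(0,0)O 2/2
(0,1)O 3/3
(0,2)O 4/4
(0,3)O 3/3
(1,1)O 4/6
(1,3)O 5/6
(1,4)O 4/4
(2,0)X 2/4
(2,1)O 1/5
(2,2)X 1/6
(2,3)O 4/5
(2,4)O 4/4
(3,0)X 2/3
(3,1)X 3/4
(3,3)O 2/3
(3,6)X — no occupied neighbors
The smallest same-type fraction is 1/6 at (2,2), which reduces to 1/6. Any threshold above that leaves this agent unsatisfied.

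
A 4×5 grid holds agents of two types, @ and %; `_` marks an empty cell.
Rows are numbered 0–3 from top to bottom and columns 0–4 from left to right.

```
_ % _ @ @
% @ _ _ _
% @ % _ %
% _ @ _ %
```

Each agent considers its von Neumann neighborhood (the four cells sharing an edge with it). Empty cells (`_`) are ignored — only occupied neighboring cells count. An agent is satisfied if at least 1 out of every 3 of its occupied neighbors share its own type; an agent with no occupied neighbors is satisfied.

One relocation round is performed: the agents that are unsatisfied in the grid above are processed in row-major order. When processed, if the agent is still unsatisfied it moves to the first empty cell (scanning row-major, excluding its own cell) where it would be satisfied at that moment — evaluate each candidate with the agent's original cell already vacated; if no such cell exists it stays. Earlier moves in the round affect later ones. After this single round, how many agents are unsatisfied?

Initially unsatisfied (in order): (0,1), (2,2), (3,2).
  (0,1) → (0,0).
  (2,2) → (0,1).
  (3,2): now satisfied by earlier moves; stays.
Resulting grid:
% % _ @ @
% @ _ _ _
% @ _ _ %
% _ @ _ %
All satisfied now.

0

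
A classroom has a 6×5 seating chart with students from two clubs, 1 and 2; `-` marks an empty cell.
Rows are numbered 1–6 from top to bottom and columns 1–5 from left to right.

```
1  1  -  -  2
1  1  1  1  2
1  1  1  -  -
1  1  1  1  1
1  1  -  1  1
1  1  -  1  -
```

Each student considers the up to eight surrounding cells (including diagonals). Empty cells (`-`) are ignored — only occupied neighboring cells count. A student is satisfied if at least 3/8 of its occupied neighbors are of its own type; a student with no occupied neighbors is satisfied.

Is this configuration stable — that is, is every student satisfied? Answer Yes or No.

Yes

Row 1: (1,1)1 3/3 ok · (1,2)1 4/4 ok · (1,5)2 1/2 ok
Row 2: (2,1)1 5/5 ok · (2,2)1 7/7 ok · (2,3)1 5/5 ok · (2,4)1 2/4 ok · (2,5)2 1/2 ok
Row 3: (3,1)1 5/5 ok · (3,2)1 8/8 ok · (3,3)1 7/7 ok
Row 4: (4,1)1 5/5 ok · (4,2)1 7/7 ok · (4,3)1 6/6 ok · (4,4)1 5/5 ok · (4,5)1 3/3 ok
Row 5: (5,1)1 5/5 ok · (5,2)1 6/6 ok · (5,4)1 5/5 ok · (5,5)1 4/4 ok
Row 6: (6,1)1 3/3 ok · (6,2)1 3/3 ok · (6,4)1 2/2 ok
All meet the threshold, so the configuration is stable.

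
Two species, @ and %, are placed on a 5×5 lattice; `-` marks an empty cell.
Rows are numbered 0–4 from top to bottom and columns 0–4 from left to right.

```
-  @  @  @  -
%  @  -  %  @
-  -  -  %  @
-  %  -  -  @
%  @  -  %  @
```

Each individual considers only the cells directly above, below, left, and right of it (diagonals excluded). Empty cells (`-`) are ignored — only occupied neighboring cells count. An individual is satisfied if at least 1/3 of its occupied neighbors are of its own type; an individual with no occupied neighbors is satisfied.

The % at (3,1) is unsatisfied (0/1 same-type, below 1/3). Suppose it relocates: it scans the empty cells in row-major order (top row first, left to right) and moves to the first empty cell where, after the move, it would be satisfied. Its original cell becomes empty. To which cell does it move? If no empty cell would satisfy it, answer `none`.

Vacating (3,1). Empty cells in order:
  (0,0): 1/2 same-type → satisfied — stop here.

(0,0)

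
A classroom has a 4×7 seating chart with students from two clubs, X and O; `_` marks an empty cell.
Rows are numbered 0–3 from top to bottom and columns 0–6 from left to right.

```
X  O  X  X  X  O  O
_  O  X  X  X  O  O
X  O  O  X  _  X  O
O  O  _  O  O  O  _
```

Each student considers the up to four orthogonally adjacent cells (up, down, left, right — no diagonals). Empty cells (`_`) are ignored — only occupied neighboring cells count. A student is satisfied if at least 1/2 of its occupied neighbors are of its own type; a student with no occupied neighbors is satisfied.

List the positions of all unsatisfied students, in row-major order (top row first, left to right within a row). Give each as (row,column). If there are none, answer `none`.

(0,0), (0,1), (2,0), (2,2), (2,3), (2,5)

Row 0: (0,0)X 0/1 not · (0,1)O 1/3 not · (0,2)X 2/3 satisfied · (0,3)X 3/3 satisfied · (0,4)X 2/3 satisfied · (0,5)O 2/3 satisfied · (0,6)O 2/2 satisfied
Row 1: (1,1)O 2/3 satisfied · (1,2)X 2/4 satisfied · (1,3)X 4/4 satisfied · (1,4)X 2/3 satisfied · (1,5)O 2/4 satisfied · (1,6)O 3/3 satisfied
Row 2: (2,0)X 0/2 not · (2,1)O 3/4 satisfied · (2,2)O 1/3 not · (2,3)X 1/3 not · (2,5)X 0/3 not · (2,6)O 1/2 satisfied
Row 3: (3,0)O 1/2 satisfied · (3,1)O 2/2 satisfied · (3,3)O 1/2 satisfied · (3,4)O 2/2 satisfied · (3,5)O 1/2 satisfied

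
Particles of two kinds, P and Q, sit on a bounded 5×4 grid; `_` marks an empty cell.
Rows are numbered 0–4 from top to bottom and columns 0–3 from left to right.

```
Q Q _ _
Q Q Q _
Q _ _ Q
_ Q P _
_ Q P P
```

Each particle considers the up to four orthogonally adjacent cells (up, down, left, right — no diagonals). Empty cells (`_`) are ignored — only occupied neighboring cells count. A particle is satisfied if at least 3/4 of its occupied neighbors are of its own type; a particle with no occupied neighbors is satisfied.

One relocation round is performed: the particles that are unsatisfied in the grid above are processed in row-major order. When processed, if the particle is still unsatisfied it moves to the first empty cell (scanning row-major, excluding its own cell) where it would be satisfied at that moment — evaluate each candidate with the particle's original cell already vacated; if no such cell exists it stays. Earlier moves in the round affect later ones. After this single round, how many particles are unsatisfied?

Initially unsatisfied (in order): (3,1), (3,2), (4,1), (4,2).
  (3,1) → (0,2).
  (3,2): now satisfied by earlier moves; stays.
  (4,1) → (0,3).
  (4,2): now satisfied by earlier moves; stays.
Resulting grid:
Q Q Q Q
Q Q Q _
Q _ _ Q
_ _ P _
_ _ P P
All satisfied now.

0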